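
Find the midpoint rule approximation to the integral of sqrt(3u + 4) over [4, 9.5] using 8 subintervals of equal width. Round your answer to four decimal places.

Δu = (9.5 − 4)/8 = 0.6875.
Midpoints: 4.34375, 5.03125, 5.71875, 6.40625, 7.09375, 7.78125, 8.46875, 9.15625.
f(4.34375) ≈ 4.1269, f(5.03125) ≈ 4.3696, f(5.71875) ≈ 4.5996, f(6.40625) ≈ 4.8186, f(7.09375) ≈ 5.0280, f(7.78125) ≈ 5.2291, f(8.46875) ≈ 5.4228, f(9.15625) ≈ 5.6097.
Sum = Δu · [f(4.34375) + f(5.03125) + f(5.71875) + ...].
Sum ≈ 26.9530.

26.9530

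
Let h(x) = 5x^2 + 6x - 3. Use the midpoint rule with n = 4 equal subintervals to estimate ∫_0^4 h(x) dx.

Δx = (4 − 0)/4 = 1.
Midpoints: 0.5, 1.5, 2.5, 3.5.
h(0.5) = 1.25, h(1.5) = 17.25, h(2.5) = 43.25, h(3.5) = 79.25.
Sum = Δx · [h(0.5) + h(1.5) + h(2.5) + h(3.5)].
Sum = 141.

141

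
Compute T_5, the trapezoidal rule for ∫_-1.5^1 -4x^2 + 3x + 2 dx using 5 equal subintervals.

Δx = (1 − (-1.5))/5 = 0.5.
f(-1.5) = -11.5, f(-1) = -5, f(-0.5) = -0.5, f(0) = 2, f(0.5) = 2.5, f(1) = 1.
T_5 = (Δx/2)·[f(x_0) + 2f(x_1) + ... + 2f(x_{4}) + f(x_5)].
Sum = -3.125.

-3.125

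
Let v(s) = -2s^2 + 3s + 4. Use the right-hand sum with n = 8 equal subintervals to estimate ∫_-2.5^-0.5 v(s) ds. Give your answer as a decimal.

-9.125

Δs = (-0.5 − (-2.5))/8 = 0.25.
Right endpoints: -2.25, -2, -1.75, -1.5, -1.25, -1, -0.75, -0.5.
v(-2.25) = -12.875, v(-2) = -10, v(-1.75) = -7.375, v(-1.5) = -5, v(-1.25) = -2.875, v(-1) = -1, v(-0.75) = 0.625, v(-0.5) = 2.
Sum = Δs · [v(-2.25) + v(-2) + v(-1.75) + ...].
Sum = -9.125.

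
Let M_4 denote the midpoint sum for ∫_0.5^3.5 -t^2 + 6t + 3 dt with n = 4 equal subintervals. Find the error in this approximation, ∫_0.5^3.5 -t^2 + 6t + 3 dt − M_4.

-0.140625

Exact integral: ∫_0.5^3.5 f(t) dt = 30.75.
M_4 = 30.890625.
Error = 30.75 − 30.890625 = -0.140625.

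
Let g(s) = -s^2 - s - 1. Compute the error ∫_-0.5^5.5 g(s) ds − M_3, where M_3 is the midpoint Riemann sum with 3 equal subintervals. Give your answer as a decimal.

Exact integral: ∫_-0.5^5.5 g(s) ds = -76.5.
M_3 = -74.5.
Error = -76.5 − (-74.5) = -2.

-2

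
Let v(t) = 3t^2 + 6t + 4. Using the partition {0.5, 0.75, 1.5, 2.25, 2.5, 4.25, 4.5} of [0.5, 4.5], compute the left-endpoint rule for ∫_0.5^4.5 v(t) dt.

119.546875

Subinterval widths: 0.25, 0.75, 0.75, 0.25, 1.75, 0.25.
Left endpoints: 0.5, 0.75, 1.5, 2.25, 2.5, 4.25.
v(0.5) = 7.75, v(0.75) = 10.1875, v(1.5) = 19.75, v(2.25) = 32.6875, v(2.5) = 37.75, v(4.25) = 83.6875.
Sum = Σ Δt_i · v(t_i).
Sum = 119.546875.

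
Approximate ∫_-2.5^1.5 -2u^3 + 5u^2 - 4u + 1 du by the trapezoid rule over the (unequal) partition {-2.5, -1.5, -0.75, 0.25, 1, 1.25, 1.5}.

65.484375

Subinterval widths: 1, 0.75, 1, 0.75, 0.25, 0.25.
f(-2.5) = 73.5, f(-1.5) = 25, f(-0.75) = 7.65625, f(0.25) = 0.28125, f(1) = 0, f(1.25) = -0.09375, f(1.5) = -0.5.
On each subinterval the trapezoid contributes (Δu_i/2)·[f(u_{i-1}) + f(u_i)].
Sum = 65.484375.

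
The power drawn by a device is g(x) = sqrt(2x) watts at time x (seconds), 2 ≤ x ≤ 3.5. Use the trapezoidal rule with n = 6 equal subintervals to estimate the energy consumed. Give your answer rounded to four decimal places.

3.5061

Δx = (3.5 − 2)/6 = 0.25.
g(2) ≈ 2.0000, g(2.25) ≈ 2.1213, g(2.5) ≈ 2.2361, g(2.75) ≈ 2.3452, g(3) ≈ 2.4495, g(3.25) ≈ 2.5495, g(3.5) ≈ 2.6458.
T_6 = (Δx/2)·[g(x_0) + 2g(x_1) + ... + 2g(x_{5}) + g(x_6)].
Sum ≈ 3.5061.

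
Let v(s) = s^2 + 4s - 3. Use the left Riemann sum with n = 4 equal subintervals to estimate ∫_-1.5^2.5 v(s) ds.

Δs = (2.5 − (-1.5))/4 = 1.
Left endpoints: -1.5, -0.5, 0.5, 1.5.
v(-1.5) = -6.75, v(-0.5) = -4.75, v(0.5) = -0.75, v(1.5) = 5.25.
Sum = Δs · [v(-1.5) + v(-0.5) + v(0.5) + v(1.5)].
Sum = -7.

-7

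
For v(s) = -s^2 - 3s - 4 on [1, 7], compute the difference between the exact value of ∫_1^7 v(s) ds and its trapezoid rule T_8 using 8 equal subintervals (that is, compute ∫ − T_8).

0.5625

Exact integral: ∫_1^7 v(s) ds = -210.
T_8 = -210.5625.
Error = -210 − (-210.5625) = 0.5625.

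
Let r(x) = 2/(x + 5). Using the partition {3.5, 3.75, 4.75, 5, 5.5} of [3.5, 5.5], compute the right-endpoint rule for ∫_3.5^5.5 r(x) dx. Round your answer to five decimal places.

0.40751

Subinterval widths: 0.25, 1, 0.25, 0.5.
Right endpoints: 3.75, 4.75, 5, 5.5.
r(3.75) = 8/35, r(4.75) = 8/39, r(5) = 0.2, r(5.5) = 4/21.
Sum = Σ Δx_i · r(x_i).
Sum ≈ 0.40751.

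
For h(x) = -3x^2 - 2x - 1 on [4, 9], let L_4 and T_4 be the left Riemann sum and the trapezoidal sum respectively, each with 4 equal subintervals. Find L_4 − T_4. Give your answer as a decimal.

128.125

L_4 = -610.78125.
T_4 = -738.90625.
L_4 − T_4 = 128.125.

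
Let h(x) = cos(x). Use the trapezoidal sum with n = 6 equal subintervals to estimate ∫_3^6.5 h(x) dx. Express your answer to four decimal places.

Δx = (6.5 − 3)/6 = 7/12.
h(3) ≈ -0.9900, h(43/12) ≈ -0.9040, h(25/6) ≈ -0.5190, h(4.75) ≈ 0.0376, h(16/3) ≈ 0.5818, h(71/12) ≈ 0.9336, h(6.5) ≈ 0.9766.
T_6 = (Δx/2)·[h(x_0) + 2h(x_1) + ... + 2h(x_{5}) + h(x_6)].
Sum ≈ 0.0719.

0.0719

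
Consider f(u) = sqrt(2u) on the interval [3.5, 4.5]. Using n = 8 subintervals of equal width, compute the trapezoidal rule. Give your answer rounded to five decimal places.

2.82652

Δu = (4.5 − 3.5)/8 = 0.125.
f(3.5) ≈ 2.64575, f(3.625) ≈ 2.69258, f(3.75) ≈ 2.73861, f(3.875) ≈ 2.78388, f(4) ≈ 2.82843, f(4.125) ≈ 2.87228, f(4.25) ≈ 2.91548, f(4.375) ≈ 2.95804, f(4.5) ≈ 3.00000.
T_8 = (Δu/2)·[f(u_0) + 2f(u_1) + ... + 2f(u_{7}) + f(u_8)].
Sum ≈ 2.82652.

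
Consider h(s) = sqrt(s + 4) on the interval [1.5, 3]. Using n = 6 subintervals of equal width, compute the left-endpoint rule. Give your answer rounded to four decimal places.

Δs = (3 − 1.5)/6 = 0.25.
Left endpoints: 1.5, 1.75, 2, 2.25, 2.5, 2.75.
h(1.5) ≈ 2.3452, h(1.75) ≈ 2.3979, h(2) ≈ 2.4495, h(2.25) ≈ 2.5000, h(2.5) ≈ 2.5495, h(2.75) ≈ 2.5981.
Sum = Δs · [h(1.5) + h(1.75) + h(2) + ...].
Sum ≈ 3.7100.

3.7100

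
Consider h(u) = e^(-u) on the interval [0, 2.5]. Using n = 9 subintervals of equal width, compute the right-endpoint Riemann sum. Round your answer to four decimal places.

Δu = (2.5 − 0)/9 = 5/18.
Right endpoints: 5/18, 5/9, 5/6, 10/9, 25/18, 5/3, 35/18, 20/9, 2.5.
h(5/18) ≈ 0.7575, h(5/9) ≈ 0.5738, h(5/6) ≈ 0.4346, h(10/9) ≈ 0.3292, h(25/18) ≈ 0.2494, h(5/3) ≈ 0.1889, h(35/18) ≈ 0.1431, h(20/9) ≈ 0.1084, h(2.5) ≈ 0.0821.
Sum = Δu · [h(5/18) + h(5/9) + h(5/6) + ...].
Sum ≈ 0.7963.

0.7963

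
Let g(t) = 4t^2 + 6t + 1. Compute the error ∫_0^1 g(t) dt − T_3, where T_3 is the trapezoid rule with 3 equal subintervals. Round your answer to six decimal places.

-0.074074

Exact integral: ∫_0^1 g(t) dt ≈ 5.33333333.
T_3 ≈ 5.40740741.
Error ≈ 5.33333333 − 5.40740741 ≈ -0.074074.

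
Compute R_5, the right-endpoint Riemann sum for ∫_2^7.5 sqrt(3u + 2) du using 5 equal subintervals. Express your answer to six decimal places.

Δu = (7.5 − 2)/5 = 1.1.
Right endpoints: 3.1, 4.2, 5.3, 6.4, 7.5.
f(3.1) ≈ 3.361547, f(4.2) ≈ 3.820995, f(5.3) ≈ 4.230839, f(6.4) ≈ 4.604346, f(7.5) ≈ 4.949747.
Sum = Δu · [f(3.1) + f(4.2) + f(5.3) + f(6.4) + f(7.5)].
Sum ≈ 23.064222.

23.064222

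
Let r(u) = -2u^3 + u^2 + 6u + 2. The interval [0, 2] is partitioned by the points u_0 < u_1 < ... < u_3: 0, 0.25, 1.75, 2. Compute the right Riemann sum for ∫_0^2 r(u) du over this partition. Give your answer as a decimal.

8.6484375

Subinterval widths: 0.25, 1.5, 0.25.
Right endpoints: 0.25, 1.75, 2.
r(0.25) = 3.53125, r(1.75) = 4.84375, r(2) = 2.
Sum = Σ Δu_i · r(u_i).
Sum = 8.6484375.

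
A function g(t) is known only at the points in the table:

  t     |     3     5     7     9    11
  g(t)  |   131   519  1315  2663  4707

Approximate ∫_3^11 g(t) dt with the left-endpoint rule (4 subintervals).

Δt = 2.
Sum = 2·[131 + 519 + 1315 + 2663] = 9256.

9256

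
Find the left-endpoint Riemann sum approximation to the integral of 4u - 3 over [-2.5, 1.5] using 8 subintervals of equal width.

Δu = (1.5 − (-2.5))/8 = 0.5.
Left endpoints: -2.5, -2, -1.5, -1, -0.5, 0, 0.5, 1.
f(-2.5) = -13, f(-2) = -11, f(-1.5) = -9, f(-1) = -7, f(-0.5) = -5, f(0) = -3, f(0.5) = -1, f(1) = 1.
Sum = Δu · [f(-2.5) + f(-2) + f(-1.5) + ...].
Sum = -24.

-24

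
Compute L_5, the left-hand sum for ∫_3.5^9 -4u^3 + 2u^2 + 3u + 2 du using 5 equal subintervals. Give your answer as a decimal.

-4495.59

Δu = (9 − 3.5)/5 = 1.1.
Left endpoints: 3.5, 4.6, 5.7, 6.8, 7.9.
f(3.5) = -134.5, f(4.6) = -331.224, f(5.7) = -656.692, f(6.8) = -1142.848, f(7.9) = -1821.636.
Sum = Δu · [f(3.5) + f(4.6) + f(5.7) + f(6.8) + f(7.9)].
Sum = -4495.59.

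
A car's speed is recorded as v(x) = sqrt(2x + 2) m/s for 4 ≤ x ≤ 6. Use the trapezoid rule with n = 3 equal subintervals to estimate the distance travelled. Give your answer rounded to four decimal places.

6.9183

Δx = (6 − 4)/3 = 2/3.
v(4) ≈ 3.1623, v(14/3) ≈ 3.3665, v(16/3) ≈ 3.5590, v(6) ≈ 3.7417.
T_3 = (Δx/2)·[v(x_0) + 2v(x_1) + 2v(x_2) + v(x_3)].
Sum ≈ 6.9183.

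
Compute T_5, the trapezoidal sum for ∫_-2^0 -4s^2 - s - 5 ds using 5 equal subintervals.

-18.88

Δs = (0 − (-2))/5 = 0.4.
f(-2) = -19, f(-1.6) = -13.64, f(-1.2) = -9.56, f(-0.8) = -6.76, f(-0.4) = -5.24, f(0) = -5.
T_5 = (Δs/2)·[f(s_0) + 2f(s_1) + ... + 2f(s_{4}) + f(s_5)].
Sum = -18.88.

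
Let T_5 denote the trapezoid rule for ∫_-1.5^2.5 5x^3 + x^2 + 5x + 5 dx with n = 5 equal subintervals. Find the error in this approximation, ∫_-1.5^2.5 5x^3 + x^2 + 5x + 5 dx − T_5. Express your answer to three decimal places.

-3.627

Exact integral: ∫_-1.5^2.5 f(x) dx ≈ 78.83333.
T_5 = 82.46.
Error ≈ 78.83333 − 82.46 ≈ -3.627.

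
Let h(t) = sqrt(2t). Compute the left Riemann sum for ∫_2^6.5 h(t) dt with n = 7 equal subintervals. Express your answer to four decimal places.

Δt = (6.5 − 2)/7 = 9/14.
Left endpoints: 2, 37/14, 23/7, 55/14, 32/7, 73/14, 41/7.
h(2) ≈ 2.0000, h(37/14) ≈ 2.2991, h(23/7) ≈ 2.5635, h(55/14) ≈ 2.8031, h(32/7) ≈ 3.0237, h(73/14) ≈ 3.2293, h(41/7) ≈ 3.4226.
Sum = Δt · [h(2) + h(37/14) + h(23/7) + ...].
Sum ≈ 12.4337.

12.4337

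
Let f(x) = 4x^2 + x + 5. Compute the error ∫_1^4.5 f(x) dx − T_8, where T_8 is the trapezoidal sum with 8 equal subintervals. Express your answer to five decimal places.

Exact integral: ∫_1^4.5 f(x) dx ≈ 147.2916667.
T_8 = 147.73828125.
Error ≈ 147.2916667 − 147.73828125 ≈ -0.44661.

-0.44661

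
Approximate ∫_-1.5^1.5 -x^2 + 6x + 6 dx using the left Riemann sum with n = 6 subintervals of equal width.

11.125

Δx = (1.5 − (-1.5))/6 = 0.5.
Left endpoints: -1.5, -1, -0.5, 0, 0.5, 1.
f(-1.5) = -5.25, f(-1) = -1, f(-0.5) = 2.75, f(0) = 6, f(0.5) = 8.75, f(1) = 11.
Sum = Δx · [f(-1.5) + f(-1) + f(-0.5) + ...].
Sum = 11.125.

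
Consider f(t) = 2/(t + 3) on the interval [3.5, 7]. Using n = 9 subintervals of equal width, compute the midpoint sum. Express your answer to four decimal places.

Δt = (7 − 3.5)/9 = 7/18.
Midpoints: 133/36, 49/12, 161/36, 175/36, 5.25, 203/36, 217/36, 77/12, 245/36.
f(133/36) = 72/241, f(49/12) = 24/85, f(161/36) = 72/269, f(175/36) = 72/283, f(5.25) = 8/33, f(203/36) = 72/311, f(217/36) = 72/325, f(77/12) = 24/113, f(245/36) = 72/353.
Sum = Δt · [f(133/36) + f(49/12) + f(161/36) + ...].
Sum ≈ 0.8614.

0.8614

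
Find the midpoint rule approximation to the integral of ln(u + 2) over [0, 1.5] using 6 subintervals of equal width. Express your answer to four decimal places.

Δu = (1.5 − 0)/6 = 0.25.
Midpoints: 0.125, 0.375, 0.625, 0.875, 1.125, 1.375.
f(0.125) ≈ 0.7538, f(0.375) ≈ 0.8650, f(0.625) ≈ 0.9651, f(0.875) ≈ 1.0561, f(1.125) ≈ 1.1394, f(1.375) ≈ 1.2164.
Sum = Δu · [f(0.125) + f(0.375) + f(0.625) + ...].
Sum ≈ 1.4989.

1.4989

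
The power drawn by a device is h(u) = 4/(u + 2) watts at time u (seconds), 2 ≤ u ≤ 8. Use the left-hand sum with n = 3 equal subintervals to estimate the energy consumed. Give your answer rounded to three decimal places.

4.333

Δu = (8 − 2)/3 = 2.
Left endpoints: 2, 4, 6.
h(2) = 1, h(4) = 2/3, h(6) = 0.5.
Sum = Δu · [h(2) + h(4) + h(6)].
Sum ≈ 4.333.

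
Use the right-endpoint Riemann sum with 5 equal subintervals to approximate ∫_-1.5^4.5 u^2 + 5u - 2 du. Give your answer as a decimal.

Δu = (4.5 − (-1.5))/5 = 1.2.
Right endpoints: -0.3, 0.9, 2.1, 3.3, 4.5.
f(-0.3) = -3.41, f(0.9) = 3.31, f(2.1) = 12.91, f(3.3) = 25.39, f(4.5) = 40.75.
Sum = Δu · [f(-0.3) + f(0.9) + f(2.1) + f(3.3) + f(4.5)].
Sum = 94.74.

94.74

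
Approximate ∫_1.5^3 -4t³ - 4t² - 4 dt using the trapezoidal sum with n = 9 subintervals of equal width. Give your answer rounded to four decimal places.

Δt = (3 − 1.5)/9 = 1/6.
f(1.5) = -26.5, f(5/3) = -908/27, f(11/6) = -2273/54, f(2) = -52, f(13/6) = -3427/54, f(7/3) = -2068/27, f(2.5) = -91.5, f(8/3) = -2924/27, f(17/6) = -6863/54, f(3) = -148.
T_9 = (Δt/2)·[f(t_0) + 2f(t_1) + ... + 2f(t_{8}) + f(t_9)].
Sum ≈ -113.6528.

-113.6528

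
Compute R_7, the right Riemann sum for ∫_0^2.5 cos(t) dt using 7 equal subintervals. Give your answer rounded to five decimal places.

Δt = (2.5 − 0)/7 = 5/14.
Right endpoints: 5/14, 5/7, 15/14, 10/7, 25/14, 15/7, 2.5.
f(5/14) ≈ 0.93690, f(5/7) ≈ 0.75556, f(15/14) ≈ 0.47887, f(10/7) ≈ 0.14175, f(25/14) ≈ -0.21327, f(15/7) ≈ -0.54137, f(2.5) ≈ -0.80114.
Sum = Δt · [f(5/14) + f(5/7) + f(15/14) + ...].
Sum ≈ 0.27046.

0.27046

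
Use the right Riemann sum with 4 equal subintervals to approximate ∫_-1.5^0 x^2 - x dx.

1.58203125

Δx = (0 − (-1.5))/4 = 0.375.
Right endpoints: -1.125, -0.75, -0.375, 0.
f(-1.125) = 2.390625, f(-0.75) = 1.3125, f(-0.375) = 0.515625, f(0) = 0.
Sum = Δx · [f(-1.125) + f(-0.75) + f(-0.375) + f(0)].
Sum = 1.58203125.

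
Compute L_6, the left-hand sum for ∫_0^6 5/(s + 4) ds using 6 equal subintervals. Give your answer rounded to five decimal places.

Δs = (6 − 0)/6 = 1.
Left endpoints: 0, 1, 2, 3, 4, 5.
f(0) = 1.25, f(1) = 1, f(2) = 5/6, f(3) = 5/7, f(4) = 0.625, f(5) = 5/9.
Sum = Δs · [f(0) + f(1) + f(2) + ...].
Sum ≈ 4.97817.

4.97817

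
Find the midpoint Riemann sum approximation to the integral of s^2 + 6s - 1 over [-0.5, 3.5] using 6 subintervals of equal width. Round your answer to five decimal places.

46.18519

Δs = (3.5 − (-0.5))/6 = 2/3.
Midpoints: -1/6, 0.5, 7/6, 11/6, 2.5, 19/6.
f(-1/6) = -71/36, f(0.5) = 2.25, f(7/6) = 265/36, f(11/6) = 481/36, f(2.5) = 20.25, f(19/6) = 1009/36.
Sum = Δs · [f(-1/6) + f(0.5) + f(7/6) + ...].
Sum ≈ 46.18519.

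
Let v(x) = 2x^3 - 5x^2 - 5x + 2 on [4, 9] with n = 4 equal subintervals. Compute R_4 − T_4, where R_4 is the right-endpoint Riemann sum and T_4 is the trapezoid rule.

612.5

R_4 = 2548.4375.
T_4 = 1935.9375.
R_4 − T_4 = 612.5.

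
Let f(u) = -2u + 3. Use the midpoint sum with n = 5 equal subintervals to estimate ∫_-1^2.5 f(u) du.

5.25

Δu = (2.5 − (-1))/5 = 0.7.
Midpoints: -0.65, 0.05, 0.75, 1.45, 2.15.
f(-0.65) = 4.3, f(0.05) = 2.9, f(0.75) = 1.5, f(1.45) = 0.1, f(2.15) = -1.3.
Sum = Δu · [f(-0.65) + f(0.05) + f(0.75) + f(1.45) + f(2.15)].
Sum = 5.25.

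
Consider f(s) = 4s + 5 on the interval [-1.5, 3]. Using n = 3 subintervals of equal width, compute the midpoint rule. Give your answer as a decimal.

36

Δs = (3 − (-1.5))/3 = 1.5.
Midpoints: -0.75, 0.75, 2.25.
f(-0.75) = 2, f(0.75) = 8, f(2.25) = 14.
Sum = Δs · [f(-0.75) + f(0.75) + f(2.25)].
Sum = 36.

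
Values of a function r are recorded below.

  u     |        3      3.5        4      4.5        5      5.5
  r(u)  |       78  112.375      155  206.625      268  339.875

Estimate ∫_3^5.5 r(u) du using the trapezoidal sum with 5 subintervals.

475.46875

Δu = 0.5.
T_5 = (0.5/2)·[78 + 2·112.375 + 2·155 + 2·206.625 + 2·268 + 339.875] = 475.46875.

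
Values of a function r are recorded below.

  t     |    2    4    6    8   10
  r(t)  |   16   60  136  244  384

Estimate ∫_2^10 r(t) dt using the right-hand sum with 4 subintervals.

1648

Δt = 2.
Sum = 2·[60 + 136 + 244 + 384] = 1648.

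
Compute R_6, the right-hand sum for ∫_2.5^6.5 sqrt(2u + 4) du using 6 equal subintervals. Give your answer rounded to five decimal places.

Δu = (6.5 − 2.5)/6 = 2/3.
Right endpoints: 19/6, 23/6, 4.5, 31/6, 35/6, 6.5.
f(19/6) ≈ 3.21455, f(23/6) ≈ 3.41565, f(4.5) ≈ 3.60555, f(31/6) ≈ 3.78594, f(35/6) ≈ 3.95811, f(6.5) ≈ 4.12311.
Sum = Δu · [f(19/6) + f(23/6) + f(4.5) + ...].
Sum ≈ 14.73527.

14.73527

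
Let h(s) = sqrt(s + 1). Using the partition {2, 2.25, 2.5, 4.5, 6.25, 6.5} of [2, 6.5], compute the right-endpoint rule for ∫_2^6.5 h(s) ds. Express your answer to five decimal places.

Subinterval widths: 0.25, 0.25, 2, 1.75, 0.25.
Right endpoints: 2.25, 2.5, 4.5, 6.25, 6.5.
h(2.25) ≈ 1.80278, h(2.5) ≈ 1.87083, h(4.5) ≈ 2.34521, h(6.25) ≈ 2.69258, h(6.5) ≈ 2.73861.
Sum = Σ Δs_i · h(s_i).
Sum ≈ 11.00549.

11.00549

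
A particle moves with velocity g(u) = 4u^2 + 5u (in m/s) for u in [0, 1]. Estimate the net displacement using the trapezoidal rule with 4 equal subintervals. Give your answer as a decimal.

Δu = (1 − 0)/4 = 0.25.
g(0) = 0, g(0.25) = 1.5, g(0.5) = 3.5, g(0.75) = 6, g(1) = 9.
T_4 = (Δu/2)·[g(u_0) + 2g(u_1) + 2g(u_2) + 2g(u_3) + g(u_4)].
Sum = 3.875.

3.875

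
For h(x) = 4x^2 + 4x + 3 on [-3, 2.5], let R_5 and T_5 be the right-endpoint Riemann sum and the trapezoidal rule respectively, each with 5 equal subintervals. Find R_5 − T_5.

R_5 = 78.32.
T_5 = 72.27.
R_5 − T_5 = 6.05.

6.05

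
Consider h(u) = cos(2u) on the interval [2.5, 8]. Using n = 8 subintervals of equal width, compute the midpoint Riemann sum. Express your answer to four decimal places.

Δu = (8 − 2.5)/8 = 0.6875.
Midpoints: 2.84375, 3.53125, 4.21875, 4.90625, 5.59375, 6.28125, 6.96875, 7.65625.
h(2.84375) ≈ 0.8278, h(3.53125) ≈ 0.7114, h(4.21875) ≈ -0.5510, h(4.90625) ≈ -0.9258, h(5.59375) ≈ 0.1907, h(6.28125) ≈ 1.0000, h(6.96875) ≈ 0.1983, h(7.65625) ≈ -0.9228.
Sum = Δu · [h(2.84375) + h(3.53125) + h(4.21875) + ...].
Sum ≈ 0.3635.

0.3635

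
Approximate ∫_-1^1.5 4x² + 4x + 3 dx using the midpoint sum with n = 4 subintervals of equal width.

15.5078125

Δx = (1.5 − (-1))/4 = 0.625.
Midpoints: -0.6875, -0.0625, 0.5625, 1.1875.
f(-0.6875) = 2.140625, f(-0.0625) = 2.765625, f(0.5625) = 6.515625, f(1.1875) = 13.390625.
Sum = Δx · [f(-0.6875) + f(-0.0625) + f(0.5625) + f(1.1875)].
Sum = 15.5078125.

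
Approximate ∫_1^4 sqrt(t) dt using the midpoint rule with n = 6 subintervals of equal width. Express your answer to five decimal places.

Δt = (4 − 1)/6 = 0.5.
Midpoints: 1.25, 1.75, 2.25, 2.75, 3.25, 3.75.
f(1.25) ≈ 1.11803, f(1.75) ≈ 1.32288, f(2.25) ≈ 1.50000, f(2.75) ≈ 1.65831, f(3.25) ≈ 1.80278, f(3.75) ≈ 1.93649.
Sum = Δt · [f(1.25) + f(1.75) + f(2.25) + ...].
Sum ≈ 4.66924.

4.66924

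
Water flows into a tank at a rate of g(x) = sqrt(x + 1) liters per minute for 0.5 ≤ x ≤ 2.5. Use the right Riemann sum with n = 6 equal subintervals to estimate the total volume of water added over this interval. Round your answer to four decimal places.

3.2469

Δx = (2.5 − 0.5)/6 = 1/3.
Right endpoints: 5/6, 7/6, 1.5, 11/6, 13/6, 2.5.
g(5/6) ≈ 1.3540, g(7/6) ≈ 1.4720, g(1.5) ≈ 1.5811, g(11/6) ≈ 1.6833, g(13/6) ≈ 1.7795, g(2.5) ≈ 1.8708.
Sum = Δx · [g(5/6) + g(7/6) + g(1.5) + ...].
Sum ≈ 3.2469.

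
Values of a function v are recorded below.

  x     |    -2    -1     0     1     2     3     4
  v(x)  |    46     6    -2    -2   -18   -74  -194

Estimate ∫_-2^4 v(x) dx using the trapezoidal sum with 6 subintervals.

Δx = 1.
T_6 = (1/2)·[46 + 2·6 + 2·(-2) + 2·(-2) + 2·(-18) + 2·(-74) + (-194)] = -164.

-164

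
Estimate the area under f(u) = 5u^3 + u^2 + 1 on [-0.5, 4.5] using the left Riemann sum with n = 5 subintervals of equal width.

Δu = (4.5 − (-0.5))/5 = 1.
Left endpoints: -0.5, 0.5, 1.5, 2.5, 3.5.
f(-0.5) = 0.625, f(0.5) = 1.875, f(1.5) = 20.125, f(2.5) = 85.375, f(3.5) = 227.625.
Sum = Δu · [f(-0.5) + f(0.5) + f(1.5) + f(2.5) + f(3.5)].
Sum = 335.625.

335.625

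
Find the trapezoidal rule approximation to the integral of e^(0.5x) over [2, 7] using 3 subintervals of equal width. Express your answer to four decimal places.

Δx = (7 − 2)/3 = 5/3.
f(2) ≈ 2.7183, f(11/3) ≈ 6.2547, f(16/3) ≈ 14.3919, f(7) ≈ 33.1155.
T_3 = (Δx/2)·[f(x_0) + 2f(x_1) + 2f(x_2) + f(x_3)].
Sum ≈ 64.2725.

64.2725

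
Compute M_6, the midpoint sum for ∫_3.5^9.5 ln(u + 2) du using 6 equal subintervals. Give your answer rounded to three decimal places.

Δu = (9.5 − 3.5)/6 = 1.
Midpoints: 4, 5, 6, 7, 8, 9.
f(4) ≈ 1.792, f(5) ≈ 1.946, f(6) ≈ 2.079, f(7) ≈ 2.197, f(8) ≈ 2.303, f(9) ≈ 2.398.
Sum = Δu · [f(4) + f(5) + f(6) + ...].
Sum ≈ 12.715.

12.715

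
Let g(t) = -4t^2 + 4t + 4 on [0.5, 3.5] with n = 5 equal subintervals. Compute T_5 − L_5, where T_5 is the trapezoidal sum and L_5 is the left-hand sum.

-10.8

T_5 = -21.72.
L_5 = -10.92.
T_5 − L_5 = -10.8.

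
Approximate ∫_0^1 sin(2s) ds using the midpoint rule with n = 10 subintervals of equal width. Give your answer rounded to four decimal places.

0.7093

Δs = (1 − 0)/10 = 0.1.
Midpoints: 0.05, 0.15, 0.25, 0.35, 0.45, 0.55, 0.65, 0.75, 0.85, 0.95.
f(0.05) ≈ 0.0998, f(0.15) ≈ 0.2955, f(0.25) ≈ 0.4794, f(0.35) ≈ 0.6442, f(0.45) ≈ 0.7833, f(0.55) ≈ 0.8912, f(0.65) ≈ 0.9636, f(0.75) ≈ 0.9975, f(0.85) ≈ 0.9917, f(0.95) ≈ 0.9463.
Sum = Δs · [f(0.05) + f(0.15) + f(0.25) + ...].
Sum ≈ 0.7093.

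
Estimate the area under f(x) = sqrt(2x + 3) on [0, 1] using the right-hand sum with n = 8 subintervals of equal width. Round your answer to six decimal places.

Δx = (1 − 0)/8 = 0.125.
Right endpoints: 0.125, 0.25, 0.375, 0.5, 0.625, 0.75, 0.875, 1.
f(0.125) ≈ 1.802776, f(0.25) ≈ 1.870829, f(0.375) ≈ 1.936492, f(0.5) ≈ 2.000000, f(0.625) ≈ 2.061553, f(0.75) ≈ 2.121320, f(0.875) ≈ 2.179449, f(1) ≈ 2.236068.
Sum = Δx · [f(0.125) + f(0.25) + f(0.375) + ...].
Sum ≈ 2.026061.

2.026061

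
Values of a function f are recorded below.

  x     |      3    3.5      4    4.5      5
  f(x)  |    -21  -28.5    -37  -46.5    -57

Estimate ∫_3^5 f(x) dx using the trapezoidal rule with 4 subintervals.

-75.5

Δx = 0.5.
T_4 = (0.5/2)·[(-21) + 2·(-28.5) + 2·(-37) + 2·(-46.5) + (-57)] = -75.5.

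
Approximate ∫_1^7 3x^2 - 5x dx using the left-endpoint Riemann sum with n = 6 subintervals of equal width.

168

Δx = (7 − 1)/6 = 1.
Left endpoints: 1, 2, 3, 4, 5, 6.
f(1) = -2, f(2) = 2, f(3) = 12, f(4) = 28, f(5) = 50, f(6) = 78.
Sum = Δx · [f(1) + f(2) + f(3) + ...].
Sum = 168.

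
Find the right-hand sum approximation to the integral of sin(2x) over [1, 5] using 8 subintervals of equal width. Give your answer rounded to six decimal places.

-0.169790

Δx = (5 − 1)/8 = 0.5.
Right endpoints: 1.5, 2, 2.5, 3, 3.5, 4, 4.5, 5.
f(1.5) ≈ 0.141120, f(2) ≈ -0.756802, f(2.5) ≈ -0.958924, f(3) ≈ -0.279415, f(3.5) ≈ 0.656987, f(4) ≈ 0.989358, f(4.5) ≈ 0.412118, f(5) ≈ -0.544021.
Sum = Δx · [f(1.5) + f(2) + f(2.5) + ...].
Sum ≈ -0.169790.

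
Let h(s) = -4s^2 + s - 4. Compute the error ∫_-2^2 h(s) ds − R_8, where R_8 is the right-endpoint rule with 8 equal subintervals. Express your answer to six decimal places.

Exact integral: ∫_-2^2 h(s) ds ≈ -37.33333333.
R_8 = -37.
Error ≈ -37.33333333 − (-37) ≈ -0.333333.

-0.333333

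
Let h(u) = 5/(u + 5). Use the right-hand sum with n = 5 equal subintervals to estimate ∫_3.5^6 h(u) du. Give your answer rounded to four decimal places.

1.2563

Δu = (6 − 3.5)/5 = 0.5.
Right endpoints: 4, 4.5, 5, 5.5, 6.
h(4) = 5/9, h(4.5) = 10/19, h(5) = 0.5, h(5.5) = 10/21, h(6) = 5/11.
Sum = Δu · [h(4) + h(4.5) + h(5) + h(5.5) + h(6)].
Sum ≈ 1.2563.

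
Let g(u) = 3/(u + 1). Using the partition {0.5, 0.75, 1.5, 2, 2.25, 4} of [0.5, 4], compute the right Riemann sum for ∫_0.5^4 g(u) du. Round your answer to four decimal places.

Subinterval widths: 0.25, 0.75, 0.5, 0.25, 1.75.
Right endpoints: 0.75, 1.5, 2, 2.25, 4.
g(0.75) = 12/7, g(1.5) = 1.2, g(2) = 1, g(2.25) = 12/13, g(4) = 0.6.
Sum = Σ Δu_i · g(u_i).
Sum ≈ 3.1093.

3.1093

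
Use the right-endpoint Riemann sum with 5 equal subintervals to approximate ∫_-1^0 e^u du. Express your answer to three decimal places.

0.697

Δu = (0 − (-1))/5 = 0.2.
Right endpoints: -0.8, -0.6, -0.4, -0.2, 0.
f(-0.8) ≈ 0.449, f(-0.6) ≈ 0.549, f(-0.4) ≈ 0.670, f(-0.2) ≈ 0.819, f(0) ≈ 1.000.
Sum = Δu · [f(-0.8) + f(-0.6) + f(-0.4) + f(-0.2) + f(0)].
Sum ≈ 0.697.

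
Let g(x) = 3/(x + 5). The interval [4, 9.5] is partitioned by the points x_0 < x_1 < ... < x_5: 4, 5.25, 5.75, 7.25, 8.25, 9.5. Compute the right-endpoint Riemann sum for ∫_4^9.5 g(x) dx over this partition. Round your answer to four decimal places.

Subinterval widths: 1.25, 0.5, 1.5, 1, 1.25.
Right endpoints: 5.25, 5.75, 7.25, 8.25, 9.5.
g(5.25) = 12/41, g(5.75) = 12/43, g(7.25) = 12/49, g(8.25) = 12/53, g(9.5) = 6/29.
Sum = Σ Δx_i · g(x_i).
Sum ≈ 1.3578.

1.3578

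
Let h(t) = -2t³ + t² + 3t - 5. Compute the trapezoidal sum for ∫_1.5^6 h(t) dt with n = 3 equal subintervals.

-582.75

Δt = (6 − 1.5)/3 = 1.5.
h(1.5) = -5, h(3) = -41, h(4.5) = -153.5, h(6) = -383.
T_3 = (Δt/2)·[h(t_0) + 2h(t_1) + 2h(t_2) + h(t_3)].
Sum = -582.75.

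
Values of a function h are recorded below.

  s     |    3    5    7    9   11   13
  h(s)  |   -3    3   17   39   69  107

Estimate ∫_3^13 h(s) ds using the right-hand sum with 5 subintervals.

470

Δs = 2.
Sum = 2·[3 + 17 + 39 + 69 + 107] = 470.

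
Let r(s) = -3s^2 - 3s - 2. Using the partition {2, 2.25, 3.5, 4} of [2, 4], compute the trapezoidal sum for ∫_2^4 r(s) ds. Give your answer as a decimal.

-79.046875

Subinterval widths: 0.25, 1.25, 0.5.
r(2) = -20, r(2.25) = -23.9375, r(3.5) = -49.25, r(4) = -62.
On each subinterval the trapezoid contributes (Δs_i/2)·[r(s_{i-1}) + r(s_i)].
Sum = -79.046875.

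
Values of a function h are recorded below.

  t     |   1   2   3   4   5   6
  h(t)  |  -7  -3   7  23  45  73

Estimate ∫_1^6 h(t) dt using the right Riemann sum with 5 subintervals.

145

Δt = 1.
Sum = 1·[(-3) + 7 + 23 + 45 + 73] = 145.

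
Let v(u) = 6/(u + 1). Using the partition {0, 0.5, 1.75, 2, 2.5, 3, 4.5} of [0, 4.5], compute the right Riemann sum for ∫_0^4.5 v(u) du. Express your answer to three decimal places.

8.471

Subinterval widths: 0.5, 1.25, 0.25, 0.5, 0.5, 1.5.
Right endpoints: 0.5, 1.75, 2, 2.5, 3, 4.5.
v(0.5) = 4, v(1.75) = 24/11, v(2) = 2, v(2.5) = 12/7, v(3) = 1.5, v(4.5) = 12/11.
Sum = Σ Δu_i · v(u_i).
Sum ≈ 8.471.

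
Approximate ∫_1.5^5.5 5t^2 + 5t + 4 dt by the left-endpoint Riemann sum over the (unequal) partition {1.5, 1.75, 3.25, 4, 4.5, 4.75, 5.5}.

291.9375

Subinterval widths: 0.25, 1.5, 0.75, 0.5, 0.25, 0.75.
Left endpoints: 1.5, 1.75, 3.25, 4, 4.5, 4.75.
f(1.5) = 22.75, f(1.75) = 28.0625, f(3.25) = 73.0625, f(4) = 104, f(4.5) = 127.75, f(4.75) = 140.5625.
Sum = Σ Δt_i · f(t_i).
Sum = 291.9375.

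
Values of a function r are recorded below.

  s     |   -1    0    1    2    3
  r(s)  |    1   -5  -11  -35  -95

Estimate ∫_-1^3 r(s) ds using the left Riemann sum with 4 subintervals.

Δs = 1.
Sum = 1·[1 + (-5) + (-11) + (-35)] = -50.

-50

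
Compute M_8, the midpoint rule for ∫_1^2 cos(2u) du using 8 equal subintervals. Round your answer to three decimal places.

-0.835

Δu = (2 − 1)/8 = 0.125.
Midpoints: 1.0625, 1.1875, 1.3125, 1.4375, 1.5625, 1.6875, 1.8125, 1.9375.
f(1.0625) ≈ -0.526, f(1.1875) ≈ -0.720, f(1.3125) ≈ -0.870, f(1.4375) ≈ -0.965, f(1.5625) ≈ -1.000, f(1.6875) ≈ -0.973, f(1.8125) ≈ -0.885, f(1.9375) ≈ -0.743.
Sum = Δu · [f(1.0625) + f(1.1875) + f(1.3125) + ...].
Sum ≈ -0.835.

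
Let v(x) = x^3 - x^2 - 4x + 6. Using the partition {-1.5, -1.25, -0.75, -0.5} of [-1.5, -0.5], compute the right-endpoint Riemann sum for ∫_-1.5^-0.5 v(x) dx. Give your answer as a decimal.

7.78515625

Subinterval widths: 0.25, 0.5, 0.25.
Right endpoints: -1.25, -0.75, -0.5.
v(-1.25) = 7.484375, v(-0.75) = 8.015625, v(-0.5) = 7.625.
Sum = Σ Δx_i · v(x_i).
Sum = 7.78515625.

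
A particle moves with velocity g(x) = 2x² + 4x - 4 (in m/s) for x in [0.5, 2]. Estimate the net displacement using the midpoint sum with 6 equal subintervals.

Δx = (2 − 0.5)/6 = 0.25.
Midpoints: 0.625, 0.875, 1.125, 1.375, 1.625, 1.875.
g(0.625) = -0.71875, g(0.875) = 1.03125, g(1.125) = 3.03125, g(1.375) = 5.28125, g(1.625) = 7.78125, g(1.875) = 10.53125.
Sum = Δx · [g(0.625) + g(0.875) + g(1.125) + ...].
Sum = 6.734375.

6.734375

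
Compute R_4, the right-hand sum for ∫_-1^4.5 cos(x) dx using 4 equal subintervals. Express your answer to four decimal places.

-0.6303

Δx = (4.5 − (-1))/4 = 1.375.
Right endpoints: 0.375, 1.75, 3.125, 4.5.
f(0.375) ≈ 0.9305, f(1.75) ≈ -0.1782, f(3.125) ≈ -0.9999, f(4.5) ≈ -0.2108.
Sum = Δx · [f(0.375) + f(1.75) + f(3.125) + f(4.5)].
Sum ≈ -0.6303.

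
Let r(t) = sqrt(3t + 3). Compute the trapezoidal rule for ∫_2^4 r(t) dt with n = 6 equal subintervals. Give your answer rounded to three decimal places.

6.909

Δt = (4 − 2)/6 = 1/3.
r(2) ≈ 3.000, r(7/3) ≈ 3.162, r(8/3) ≈ 3.317, r(3) ≈ 3.464, r(10/3) ≈ 3.606, r(11/3) ≈ 3.742, r(4) ≈ 3.873.
T_6 = (Δt/2)·[r(t_0) + 2r(t_1) + ... + 2r(t_{5}) + r(t_6)].
Sum ≈ 6.909.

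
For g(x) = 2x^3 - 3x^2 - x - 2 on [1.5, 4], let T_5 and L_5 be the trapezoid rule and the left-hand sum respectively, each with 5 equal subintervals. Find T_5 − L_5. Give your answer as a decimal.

19.375

T_5 = 54.375.
L_5 = 35.
T_5 − L_5 = 19.375.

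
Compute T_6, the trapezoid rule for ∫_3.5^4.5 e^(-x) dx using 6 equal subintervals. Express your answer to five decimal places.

Δx = (4.5 − 3.5)/6 = 1/6.
f(3.5) ≈ 0.03020, f(11/3) ≈ 0.02556, f(23/6) ≈ 0.02164, f(4) ≈ 0.01832, f(25/6) ≈ 0.01550, f(13/3) ≈ 0.01312, f(4.5) ≈ 0.01111.
T_6 = (Δx/2)·[f(x_0) + 2f(x_1) + ... + 2f(x_{5}) + f(x_6)].
Sum ≈ 0.01913.

0.01913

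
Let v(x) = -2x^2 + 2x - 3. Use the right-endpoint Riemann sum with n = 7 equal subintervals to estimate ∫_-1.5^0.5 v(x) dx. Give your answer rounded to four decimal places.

-9.2449

Δx = (0.5 − (-1.5))/7 = 2/7.
Right endpoints: -17/14, -13/14, -9/14, -5/14, -1/14, 3/14, 0.5.
v(-17/14) = -821/98, v(-13/14) = -645/98, v(-9/14) = -501/98, v(-5/14) = -389/98, v(-1/14) = -309/98, v(3/14) = -261/98, v(0.5) = -2.5.
Sum = Δx · [v(-17/14) + v(-13/14) + v(-9/14) + ...].
Sum ≈ -9.2449.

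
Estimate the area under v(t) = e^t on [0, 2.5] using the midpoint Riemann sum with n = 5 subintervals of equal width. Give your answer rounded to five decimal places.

Δt = (2.5 − 0)/5 = 0.5.
Midpoints: 0.25, 0.75, 1.25, 1.75, 2.25.
v(0.25) ≈ 1.28403, v(0.75) ≈ 2.11700, v(1.25) ≈ 3.49034, v(1.75) ≈ 5.75460, v(2.25) ≈ 9.48774.
Sum = Δt · [v(0.25) + v(0.75) + v(1.25) + v(1.75) + v(2.25)].
Sum ≈ 11.06685.

11.06685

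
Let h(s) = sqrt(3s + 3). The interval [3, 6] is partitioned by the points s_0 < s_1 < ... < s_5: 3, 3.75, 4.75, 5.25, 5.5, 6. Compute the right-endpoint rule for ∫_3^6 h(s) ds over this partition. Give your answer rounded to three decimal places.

Subinterval widths: 0.75, 1, 0.5, 0.25, 0.5.
Right endpoints: 3.75, 4.75, 5.25, 5.5, 6.
h(3.75) ≈ 3.775, h(4.75) ≈ 4.153, h(5.25) ≈ 4.330, h(5.5) ≈ 4.416, h(6) ≈ 4.583.
Sum = Σ Δs_i · h(s_i).
Sum ≈ 12.545.

12.545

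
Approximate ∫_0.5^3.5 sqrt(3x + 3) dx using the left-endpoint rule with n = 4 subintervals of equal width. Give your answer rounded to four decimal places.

8.3051

Δx = (3.5 − 0.5)/4 = 0.75.
Left endpoints: 0.5, 1.25, 2, 2.75.
f(0.5) ≈ 2.1213, f(1.25) ≈ 2.5981, f(2) ≈ 3.0000, f(2.75) ≈ 3.3541.
Sum = Δx · [f(0.5) + f(1.25) + f(2) + f(2.75)].
Sum ≈ 8.3051.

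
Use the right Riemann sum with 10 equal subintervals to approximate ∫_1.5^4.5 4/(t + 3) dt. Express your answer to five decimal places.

Δt = (4.5 − 1.5)/10 = 0.3.
Right endpoints: 1.8, 2.1, 2.4, 2.7, 3, 3.3, 3.6, 3.9, 4.2, 4.5.
f(1.8) = 5/6, f(2.1) = 40/51, f(2.4) = 20/27, f(2.7) = 40/57, f(3) = 2/3, f(3.3) = 40/63, f(3.6) = 20/33, f(3.9) = 40/69, f(4.2) = 5/9, f(4.5) = 8/15.
Sum = Δt · [f(1.8) + f(2.1) + f(2.4) + ...].
Sum ≈ 1.99092.

1.99092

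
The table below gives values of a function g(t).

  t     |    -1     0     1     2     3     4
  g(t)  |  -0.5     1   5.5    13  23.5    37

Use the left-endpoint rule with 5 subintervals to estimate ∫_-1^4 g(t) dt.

42.5

Δt = 1.
Sum = 1·[(-0.5) + 1 + 5.5 + 13 + 23.5] = 42.5.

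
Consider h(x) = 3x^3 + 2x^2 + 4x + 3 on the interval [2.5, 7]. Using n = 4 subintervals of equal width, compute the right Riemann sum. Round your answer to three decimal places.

Δx = (7 − 2.5)/4 = 1.125.
Right endpoints: 3.625, 4.75, 5.875, 7.
h(3.625) = 95583/512, h(4.75) = 388.640625, h(5.875) = 360381/512, h(7) = 1158.
Sum = Δx · [h(3.625) + h(4.75) + h(5.875) + h(7)].
Sum ≈ 2741.845.

2741.845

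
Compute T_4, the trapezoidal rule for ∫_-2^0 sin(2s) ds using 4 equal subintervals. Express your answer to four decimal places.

-0.7567

Δs = (0 − (-2))/4 = 0.5.
f(-2) ≈ 0.7568, f(-1.5) ≈ -0.1411, f(-1) ≈ -0.9093, f(-0.5) ≈ -0.8415, f(0) ≈ 0.0000.
T_4 = (Δs/2)·[f(s_0) + 2f(s_1) + 2f(s_2) + 2f(s_3) + f(s_4)].
Sum ≈ -0.7567.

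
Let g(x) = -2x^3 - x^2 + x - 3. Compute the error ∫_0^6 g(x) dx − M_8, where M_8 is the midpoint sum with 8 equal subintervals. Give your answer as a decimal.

Exact integral: ∫_0^6 g(x) dx = -720.
M_8 = -714.65625.
Error = -720 − (-714.65625) = -5.34375.

-5.34375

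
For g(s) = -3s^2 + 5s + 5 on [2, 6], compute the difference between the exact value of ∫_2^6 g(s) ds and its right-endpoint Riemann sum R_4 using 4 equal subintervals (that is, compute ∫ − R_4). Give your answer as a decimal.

Exact integral: ∫_2^6 g(s) ds = -108.
R_4 = -148.
Error = -108 − (-148) = 40.

40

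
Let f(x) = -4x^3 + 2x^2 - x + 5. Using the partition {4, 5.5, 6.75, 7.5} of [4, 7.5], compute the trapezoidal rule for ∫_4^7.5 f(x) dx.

-2732.1875

Subinterval widths: 1.5, 1.25, 0.75.
f(4) = -223, f(5.5) = -605.5, f(6.75) = -1140.8125, f(7.5) = -1577.5.
On each subinterval the trapezoid contributes (Δx_i/2)·[f(x_{i-1}) + f(x_i)].
Sum = -2732.1875.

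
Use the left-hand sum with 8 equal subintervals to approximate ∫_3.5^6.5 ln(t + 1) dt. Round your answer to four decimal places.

5.2466

Δt = (6.5 − 3.5)/8 = 0.375.
Left endpoints: 3.5, 3.875, 4.25, 4.625, 5, 5.375, 5.75, 6.125.
f(3.5) ≈ 1.5041, f(3.875) ≈ 1.5841, f(4.25) ≈ 1.6582, f(4.625) ≈ 1.7272, f(5) ≈ 1.7918, f(5.375) ≈ 1.8524, f(5.75) ≈ 1.9095, f(6.125) ≈ 1.9636.
Sum = Δt · [f(3.5) + f(3.875) + f(4.25) + ...].
Sum ≈ 5.2466.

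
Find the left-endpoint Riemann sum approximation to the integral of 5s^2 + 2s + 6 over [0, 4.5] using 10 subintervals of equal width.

Δs = (4.5 − 0)/10 = 0.45.
Left endpoints: 0, 0.45, 0.9, 1.35, 1.8, 2.25, 2.7, 3.15, 3.6, 4.05.
f(0) = 6, f(0.45) = 7.9125, f(0.9) = 11.85, f(1.35) = 17.8125, f(1.8) = 25.8, f(2.25) = 35.8125, f(2.7) = 47.85, f(3.15) = 61.9125, f(3.6) = 78, f(4.05) = 96.1125.
Sum = Δs · [f(0) + f(0.45) + f(0.9) + ...].
Sum = 175.078125.

175.078125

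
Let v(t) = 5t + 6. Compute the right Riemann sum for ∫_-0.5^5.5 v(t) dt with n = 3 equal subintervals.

Δt = (5.5 − (-0.5))/3 = 2.
Right endpoints: 1.5, 3.5, 5.5.
v(1.5) = 13.5, v(3.5) = 23.5, v(5.5) = 33.5.
Sum = Δt · [v(1.5) + v(3.5) + v(5.5)].
Sum = 141.

141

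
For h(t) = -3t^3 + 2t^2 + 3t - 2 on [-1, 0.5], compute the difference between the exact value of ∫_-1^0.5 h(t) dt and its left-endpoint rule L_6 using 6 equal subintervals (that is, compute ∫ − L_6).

Exact integral: ∫_-1^0.5 h(t) dt = -2.671875.
L_6 = -2.55859375.
Error = -2.671875 − (-2.55859375) = -0.11328125.

-0.11328125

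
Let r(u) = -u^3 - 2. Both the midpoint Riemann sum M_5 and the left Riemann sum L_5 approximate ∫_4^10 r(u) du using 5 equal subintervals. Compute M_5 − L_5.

M_5 = -2432.88.
L_5 = -1916.64.
M_5 − L_5 = -516.24.

-516.24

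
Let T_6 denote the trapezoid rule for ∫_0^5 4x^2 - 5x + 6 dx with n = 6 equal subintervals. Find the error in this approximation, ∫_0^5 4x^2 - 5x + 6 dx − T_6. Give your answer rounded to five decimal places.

Exact integral: ∫_0^5 f(x) dx ≈ 134.1666667.
T_6 ≈ 136.4814815.
Error ≈ 134.1666667 − 136.4814815 ≈ -2.31481.

-2.31481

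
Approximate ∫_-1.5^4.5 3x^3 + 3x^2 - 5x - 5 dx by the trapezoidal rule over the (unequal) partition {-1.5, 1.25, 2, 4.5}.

Subinterval widths: 2.75, 0.75, 2.5.
f(-1.5) = -0.875, f(1.25) = -0.703125, f(2) = 21, f(4.5) = 306.625.
On each subinterval the trapezoid contributes (Δx_i/2)·[f(x_{i-1}) + f(x_i)].
Sum = 414.97265625.

414.97265625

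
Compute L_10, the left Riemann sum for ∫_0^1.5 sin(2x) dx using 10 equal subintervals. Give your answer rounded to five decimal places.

Δx = (1.5 − 0)/10 = 0.15.
Left endpoints: 0, 0.15, 0.3, 0.45, 0.6, 0.75, 0.9, 1.05, 1.2, 1.35.
f(0) ≈ 0.00000, f(0.15) ≈ 0.29552, f(0.3) ≈ 0.56464, f(0.45) ≈ 0.78333, f(0.6) ≈ 0.93204, f(0.75) ≈ 0.99749, f(0.9) ≈ 0.97385, f(1.05) ≈ 0.86321, f(1.2) ≈ 0.67546, f(1.35) ≈ 0.42738.
Sum = Δx · [f(0) + f(0.15) + f(0.3) + ...].
Sum ≈ 0.97694.

0.97694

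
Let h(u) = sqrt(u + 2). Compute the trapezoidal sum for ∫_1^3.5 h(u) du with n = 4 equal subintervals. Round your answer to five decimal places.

5.13254

Δu = (3.5 − 1)/4 = 0.625.
h(1) ≈ 1.73205, h(1.625) ≈ 1.90394, h(2.25) ≈ 2.06155, h(2.875) ≈ 2.20794, h(3.5) ≈ 2.34521.
T_4 = (Δu/2)·[h(u_0) + 2h(u_1) + 2h(u_2) + 2h(u_3) + h(u_4)].
Sum ≈ 5.13254.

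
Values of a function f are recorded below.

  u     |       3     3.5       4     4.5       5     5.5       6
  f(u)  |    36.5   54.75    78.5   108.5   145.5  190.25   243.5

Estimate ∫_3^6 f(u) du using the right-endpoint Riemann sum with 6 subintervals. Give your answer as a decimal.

Δu = 0.5.
Sum = 0.5·[54.75 + 78.5 + 108.5 + 145.5 + 190.25 + 243.5] = 410.5.

410.5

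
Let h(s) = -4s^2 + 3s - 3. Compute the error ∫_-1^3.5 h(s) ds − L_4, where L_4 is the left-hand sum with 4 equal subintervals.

Exact integral: ∫_-1^3.5 h(s) ds = -55.125.
L_4 = -41.203125.
Error = -55.125 − (-41.203125) = -13.921875.

-13.921875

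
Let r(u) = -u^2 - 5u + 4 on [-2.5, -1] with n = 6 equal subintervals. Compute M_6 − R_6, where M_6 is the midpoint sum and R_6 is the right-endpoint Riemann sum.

0.3046875

M_6 = 14.2578125.
R_6 = 13.953125.
M_6 − R_6 = 0.3046875.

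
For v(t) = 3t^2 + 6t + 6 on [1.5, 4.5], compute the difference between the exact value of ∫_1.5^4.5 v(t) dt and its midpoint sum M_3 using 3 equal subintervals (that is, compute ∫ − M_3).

0.75

Exact integral: ∫_1.5^4.5 v(t) dt = 159.75.
M_3 = 159.
Error = 159.75 − 159 = 0.75.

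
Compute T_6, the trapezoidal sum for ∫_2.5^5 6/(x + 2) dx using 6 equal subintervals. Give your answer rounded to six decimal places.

Δx = (5 − 2.5)/6 = 5/12.
f(2.5) = 4/3, f(35/12) = 72/59, f(10/3) = 1.125, f(3.75) = 24/23, f(25/6) = 36/37, f(55/12) = 72/79, f(5) = 6/7.
T_6 = (Δx/2)·[f(x_0) + 2f(x_1) + ... + 2f(x_{5}) + f(x_6)].
Sum ≈ 2.653509.

2.653509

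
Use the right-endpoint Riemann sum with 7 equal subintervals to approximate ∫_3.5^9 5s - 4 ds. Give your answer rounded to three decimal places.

Δs = (9 − 3.5)/7 = 11/14.
Right endpoints: 30/7, 71/14, 41/7, 93/14, 52/7, 115/14, 9.
f(30/7) = 122/7, f(71/14) = 299/14, f(41/7) = 177/7, f(93/14) = 409/14, f(52/7) = 232/7, f(115/14) = 519/14, f(9) = 41.
Sum = Δs · [f(30/7) + f(71/14) + f(41/7) + ...].
Sum ≈ 160.679.

160.679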